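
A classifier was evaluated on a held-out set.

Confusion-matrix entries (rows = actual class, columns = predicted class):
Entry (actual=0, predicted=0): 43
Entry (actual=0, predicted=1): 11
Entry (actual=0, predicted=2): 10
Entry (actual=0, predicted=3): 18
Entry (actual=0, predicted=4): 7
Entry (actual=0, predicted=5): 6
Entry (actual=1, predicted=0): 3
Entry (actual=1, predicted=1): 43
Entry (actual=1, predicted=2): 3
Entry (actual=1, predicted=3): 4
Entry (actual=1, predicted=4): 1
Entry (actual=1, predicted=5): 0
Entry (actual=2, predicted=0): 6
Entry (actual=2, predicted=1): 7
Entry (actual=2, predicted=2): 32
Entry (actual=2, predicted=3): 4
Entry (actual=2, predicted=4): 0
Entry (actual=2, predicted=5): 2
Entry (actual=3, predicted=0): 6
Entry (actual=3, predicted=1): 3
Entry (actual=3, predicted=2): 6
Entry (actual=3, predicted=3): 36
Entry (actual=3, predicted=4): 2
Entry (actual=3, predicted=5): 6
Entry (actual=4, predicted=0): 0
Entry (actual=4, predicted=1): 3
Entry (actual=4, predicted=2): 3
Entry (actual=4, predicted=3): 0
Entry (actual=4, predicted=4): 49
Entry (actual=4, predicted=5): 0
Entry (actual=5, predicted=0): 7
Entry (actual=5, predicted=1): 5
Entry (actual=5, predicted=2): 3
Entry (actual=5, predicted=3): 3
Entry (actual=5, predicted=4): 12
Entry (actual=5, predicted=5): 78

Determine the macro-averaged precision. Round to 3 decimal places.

Per-class precision (TP/(TP+FP)):
  0: TP=43, FP=3+6+6+0+7=22 → 43/65 = 0.6615
  1: TP=43, FP=11+7+3+3+5=29 → 43/72 = 0.5972
  2: TP=32, FP=10+3+6+3+3=25 → 32/57 = 0.5614
  3: TP=36, FP=18+4+4+0+3=29 → 36/65 = 0.5538
  4: TP=49, FP=7+1+0+2+12=22 → 49/71 = 0.6901
  5: TP=78, FP=6+0+2+6+0=14 → 78/92 = 0.8478
Macro-precision = mean = (0.6615 + 0.5972 + 0.5614 + 0.5538 + 0.6901 + 0.8478) / 6 = 0.652

0.652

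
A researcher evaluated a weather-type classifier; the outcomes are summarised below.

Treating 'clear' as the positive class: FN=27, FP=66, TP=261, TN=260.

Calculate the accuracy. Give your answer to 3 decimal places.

0.849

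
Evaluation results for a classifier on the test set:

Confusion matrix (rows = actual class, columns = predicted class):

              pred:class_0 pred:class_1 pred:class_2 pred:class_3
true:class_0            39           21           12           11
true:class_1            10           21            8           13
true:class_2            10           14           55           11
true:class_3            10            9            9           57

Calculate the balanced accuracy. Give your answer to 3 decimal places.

Balanced accuracy = mean of per-class recall.
  class_0: recall = 39/83 = 0.4699
  class_1: recall = 21/52 = 0.4038
  class_2: recall = 55/90 = 0.6111
  class_3: recall = 57/85 = 0.6706
Mean = (0.4699 + 0.4038 + 0.6111 + 0.6706) / 4 = 0.539

0.539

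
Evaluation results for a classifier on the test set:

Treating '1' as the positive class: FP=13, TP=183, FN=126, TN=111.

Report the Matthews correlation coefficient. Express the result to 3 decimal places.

MCC = (TP·TN − FP·FN) / √((TP+FP)(TP+FN)(TN+FP)(TN+FN))
Numerator = 183·111 − 13·126 = 18675
Denominator = √(196·309·124·237) = √1779854832 = 42188.3258
MCC = 18675 / 42188.3258 = 0.443

0.443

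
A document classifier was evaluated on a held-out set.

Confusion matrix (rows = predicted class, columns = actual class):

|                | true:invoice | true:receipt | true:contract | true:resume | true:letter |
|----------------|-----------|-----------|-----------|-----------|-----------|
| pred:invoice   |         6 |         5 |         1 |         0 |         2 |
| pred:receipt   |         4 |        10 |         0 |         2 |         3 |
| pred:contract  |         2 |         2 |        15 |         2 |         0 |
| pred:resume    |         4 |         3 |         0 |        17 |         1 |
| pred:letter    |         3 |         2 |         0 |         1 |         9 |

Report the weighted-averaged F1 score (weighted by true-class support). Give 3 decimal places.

0.591

Per-class F1 score (2·TP/(2·TP+FP+FN)):
  invoice: TP=6, FP=5+1+0+2=8, FN=4+2+4+3=13 → 12/33 = 0.3636
  receipt: TP=10, FP=4+0+2+3=9, FN=5+2+3+2=12 → 20/41 = 0.4878
  contract: TP=15, FP=2+2+2+0=6, FN=1+0+0+0=1 → 30/37 = 0.8108
  resume: TP=17, FP=4+3+0+1=8, FN=0+2+2+1=5 → 34/47 = 0.7234
  letter: TP=9, FP=3+2+0+1=6, FN=2+3+0+1=6 → 18/30 = 0.6000
Weighted-F1 score = Σ (supportᵢ/N)·F1 scoreᵢ with N=94: (19/94)·0.3636 + (22/94)·0.4878 + (16/94)·0.8108 + (22/94)·0.7234 + (15/94)·0.6000 = 0.591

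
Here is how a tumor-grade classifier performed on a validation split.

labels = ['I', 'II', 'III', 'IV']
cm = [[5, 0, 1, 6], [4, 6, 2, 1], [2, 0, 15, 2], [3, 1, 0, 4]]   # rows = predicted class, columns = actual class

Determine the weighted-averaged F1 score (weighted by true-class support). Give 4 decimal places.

Per-class F1 score (2·TP/(2·TP+FP+FN)):
  I: TP=5, FP=0+1+6=7, FN=4+2+3=9 → 10/26 = 0.38462
  II: TP=6, FP=4+2+1=7, FN=0+0+1=1 → 12/20 = 0.60000
  III: TP=15, FP=2+0+2=4, FN=1+2+0=3 → 30/37 = 0.81081
  IV: TP=4, FP=3+1+0=4, FN=6+1+2=9 → 8/21 = 0.38095
Weighted-F1 score = Σ (supportᵢ/N)·F1 scoreᵢ with N=52: (14/52)·0.38462 + (7/52)·0.60000 + (18/52)·0.81081 + (13/52)·0.38095 = 0.5602

0.5602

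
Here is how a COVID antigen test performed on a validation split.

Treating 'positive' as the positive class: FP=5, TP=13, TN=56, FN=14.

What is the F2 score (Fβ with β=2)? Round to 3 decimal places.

0.516

Fβ = (1+β²)·TP / ((1+β²)·TP + β²·FN + FP), with β²=4
= 5·13 / (5·13 + 4·14 + 5) = 0.516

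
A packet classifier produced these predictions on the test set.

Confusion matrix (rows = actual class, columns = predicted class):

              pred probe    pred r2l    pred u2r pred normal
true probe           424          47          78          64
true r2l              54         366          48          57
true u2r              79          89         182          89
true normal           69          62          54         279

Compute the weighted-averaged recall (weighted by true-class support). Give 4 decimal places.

0.6129

Per-class recall (TP/(TP+FN)):
  probe: TP=424, FN=47+78+64=189 → 424/613 = 0.69168
  r2l: TP=366, FN=54+48+57=159 → 366/525 = 0.69714
  u2r: TP=182, FN=79+89+89=257 → 182/439 = 0.41458
  normal: TP=279, FN=69+62+54=185 → 279/464 = 0.60129
Weighted-recall = Σ (supportᵢ/N)·recallᵢ with N=2041: (613/2041)·0.69168 + (525/2041)·0.69714 + (439/2041)·0.41458 + (464/2041)·0.60129 = 0.6129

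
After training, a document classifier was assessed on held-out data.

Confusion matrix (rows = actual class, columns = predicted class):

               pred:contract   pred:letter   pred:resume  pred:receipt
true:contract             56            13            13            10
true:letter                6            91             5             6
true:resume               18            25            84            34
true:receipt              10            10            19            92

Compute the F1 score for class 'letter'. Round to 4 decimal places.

Treat 'letter' as positive and all other classes as negative.
F1 score = 2·TP/(2·TP+FP+FN).
letter: TP=91, FP=13+25+10=48, FN=6+5+6=17 → 182/247 = 0.73684

0.7368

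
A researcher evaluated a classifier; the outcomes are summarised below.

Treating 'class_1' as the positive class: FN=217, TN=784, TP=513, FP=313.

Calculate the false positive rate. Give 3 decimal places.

0.285

FPR = FP/(FP+TN) = 313/(313+784) = 0.285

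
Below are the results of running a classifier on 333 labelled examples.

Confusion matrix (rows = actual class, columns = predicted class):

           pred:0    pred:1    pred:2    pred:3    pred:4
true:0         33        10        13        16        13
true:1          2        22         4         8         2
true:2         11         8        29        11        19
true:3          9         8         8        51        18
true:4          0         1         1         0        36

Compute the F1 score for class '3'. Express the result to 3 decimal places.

0.567

Take TP from the diagonal, FP from the rest of the '3' prediction marginal, FN from the rest of the '3' actual marginal.
F1 score = 2·TP/(2·TP+FP+FN).
3: TP=51, FP=16+8+11+0=35, FN=9+8+8+18=43 → 102/180 = 0.5667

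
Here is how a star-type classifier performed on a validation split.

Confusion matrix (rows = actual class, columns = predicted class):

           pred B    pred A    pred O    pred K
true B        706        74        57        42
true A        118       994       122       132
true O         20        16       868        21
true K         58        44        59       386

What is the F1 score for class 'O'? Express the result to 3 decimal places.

0.855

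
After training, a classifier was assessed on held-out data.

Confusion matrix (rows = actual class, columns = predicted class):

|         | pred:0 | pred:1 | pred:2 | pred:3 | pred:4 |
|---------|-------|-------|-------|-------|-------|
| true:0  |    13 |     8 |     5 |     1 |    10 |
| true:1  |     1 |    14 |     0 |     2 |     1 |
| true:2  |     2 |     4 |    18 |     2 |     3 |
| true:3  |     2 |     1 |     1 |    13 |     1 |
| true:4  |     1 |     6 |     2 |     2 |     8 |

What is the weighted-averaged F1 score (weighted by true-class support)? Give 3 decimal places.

0.542

Per-class F1 score (2·TP/(2·TP+FP+FN)):
  0: TP=13, FP=1+2+2+1=6, FN=8+5+1+10=24 → 26/56 = 0.4643
  1: TP=14, FP=8+4+1+6=19, FN=1+0+2+1=4 → 28/51 = 0.5490
  2: TP=18, FP=5+0+1+2=8, FN=2+4+2+3=11 → 36/55 = 0.6545
  3: TP=13, FP=1+2+2+2=7, FN=2+1+1+1=5 → 26/38 = 0.6842
  4: TP=8, FP=10+1+3+1=15, FN=1+6+2+2=11 → 16/42 = 0.3810
Weighted-F1 score = Σ (supportᵢ/N)·F1 scoreᵢ with N=121: (37/121)·0.4643 + (18/121)·0.5490 + (29/121)·0.6545 + (18/121)·0.6842 + (19/121)·0.3810 = 0.542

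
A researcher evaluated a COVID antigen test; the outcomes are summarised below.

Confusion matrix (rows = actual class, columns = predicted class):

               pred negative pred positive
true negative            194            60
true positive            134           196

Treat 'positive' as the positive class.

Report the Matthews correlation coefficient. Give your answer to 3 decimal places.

MCC = (TP·TN − FP·FN) / √((TP+FP)(TP+FN)(TN+FP)(TN+FN))
Numerator = 196·194 − 60·134 = 29984
Denominator = √(256·330·254·328) = √7038197760 = 83893.9674
MCC = 29984 / 83893.9674 = 0.357

0.357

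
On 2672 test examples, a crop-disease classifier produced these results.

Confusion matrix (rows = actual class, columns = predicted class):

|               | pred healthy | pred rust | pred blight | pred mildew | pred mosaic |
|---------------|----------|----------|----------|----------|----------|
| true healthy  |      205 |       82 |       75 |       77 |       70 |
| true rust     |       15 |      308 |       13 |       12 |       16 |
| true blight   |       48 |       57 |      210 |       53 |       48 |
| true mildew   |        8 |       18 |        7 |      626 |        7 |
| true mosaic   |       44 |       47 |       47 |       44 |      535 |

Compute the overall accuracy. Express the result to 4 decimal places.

Accuracy = trace / total = (205+308+210+626+535=1884) / 2672 = 1884/2672 = 0.7051

0.7051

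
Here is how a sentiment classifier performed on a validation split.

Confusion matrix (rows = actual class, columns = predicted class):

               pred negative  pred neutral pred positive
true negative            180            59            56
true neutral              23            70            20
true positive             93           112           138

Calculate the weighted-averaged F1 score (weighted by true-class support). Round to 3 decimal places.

Per-class F1 score (2·TP/(2·TP+FP+FN)):
  negative: TP=180, FP=23+93=116, FN=59+56=115 → 360/591 = 0.6091
  neutral: TP=70, FP=59+112=171, FN=23+20=43 → 140/354 = 0.3955
  positive: TP=138, FP=56+20=76, FN=93+112=205 → 276/557 = 0.4955
Weighted-F1 score = Σ (supportᵢ/N)·F1 scoreᵢ with N=751: (295/751)·0.6091 + (113/751)·0.3955 + (343/751)·0.4955 = 0.525

0.525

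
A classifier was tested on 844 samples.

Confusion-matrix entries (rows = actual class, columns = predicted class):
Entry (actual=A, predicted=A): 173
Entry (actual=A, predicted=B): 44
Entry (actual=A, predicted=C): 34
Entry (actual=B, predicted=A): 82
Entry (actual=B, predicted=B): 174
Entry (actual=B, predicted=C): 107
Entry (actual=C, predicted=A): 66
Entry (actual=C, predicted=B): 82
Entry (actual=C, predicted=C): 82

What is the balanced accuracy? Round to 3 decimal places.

Balanced accuracy = mean of per-class recall.
  A: recall = 173/251 = 0.6892
  B: recall = 174/363 = 0.4793
  C: recall = 82/230 = 0.3565
Mean = (0.6892 + 0.4793 + 0.3565) / 3 = 0.508

0.508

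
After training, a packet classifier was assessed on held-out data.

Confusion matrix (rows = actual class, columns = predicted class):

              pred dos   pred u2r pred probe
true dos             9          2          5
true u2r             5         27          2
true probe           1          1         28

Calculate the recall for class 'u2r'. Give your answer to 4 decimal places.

One-vs-rest for 'u2r': TP = diagonal; FP = other classes predicted 'u2r'; FN = 'u2r' predicted as other.
recall = TP/(TP+FN).
u2r: TP=27, FN=5+2=7 → 27/34 = 0.79412

0.7941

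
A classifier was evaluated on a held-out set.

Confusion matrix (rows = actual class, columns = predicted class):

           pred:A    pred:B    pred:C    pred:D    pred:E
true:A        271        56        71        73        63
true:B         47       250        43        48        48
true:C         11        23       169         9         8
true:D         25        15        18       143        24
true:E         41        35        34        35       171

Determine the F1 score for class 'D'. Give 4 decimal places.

0.5366

Take TP from the diagonal, FP from the rest of the 'D' prediction marginal, FN from the rest of the 'D' actual marginal.
F1 score = 2·TP/(2·TP+FP+FN).
D: TP=143, FP=73+48+9+35=165, FN=25+15+18+24=82 → 286/533 = 0.53659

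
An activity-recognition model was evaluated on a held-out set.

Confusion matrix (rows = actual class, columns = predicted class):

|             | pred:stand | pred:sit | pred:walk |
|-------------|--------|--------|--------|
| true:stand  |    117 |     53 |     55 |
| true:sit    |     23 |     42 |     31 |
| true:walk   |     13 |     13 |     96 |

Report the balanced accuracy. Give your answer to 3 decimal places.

Balanced accuracy = mean of per-class recall.
  stand: recall = 117/225 = 0.5200
  sit: recall = 42/96 = 0.4375
  walk: recall = 96/122 = 0.7869
Mean = (0.5200 + 0.4375 + 0.7869) / 3 = 0.581

0.581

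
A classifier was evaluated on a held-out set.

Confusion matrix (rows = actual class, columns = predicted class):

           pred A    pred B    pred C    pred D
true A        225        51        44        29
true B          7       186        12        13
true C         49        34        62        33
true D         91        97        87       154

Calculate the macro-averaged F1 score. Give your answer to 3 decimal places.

Per-class F1 score (2·TP/(2·TP+FP+FN)):
  A: TP=225, FP=7+49+91=147, FN=51+44+29=124 → 450/721 = 0.6241
  B: TP=186, FP=51+34+97=182, FN=7+12+13=32 → 372/586 = 0.6348
  C: TP=62, FP=44+12+87=143, FN=49+34+33=116 → 124/383 = 0.3238
  D: TP=154, FP=29+13+33=75, FN=91+97+87=275 → 308/658 = 0.4681
Macro-F1 score = mean = (0.6241 + 0.6348 + 0.3238 + 0.4681) / 4 = 0.513

0.513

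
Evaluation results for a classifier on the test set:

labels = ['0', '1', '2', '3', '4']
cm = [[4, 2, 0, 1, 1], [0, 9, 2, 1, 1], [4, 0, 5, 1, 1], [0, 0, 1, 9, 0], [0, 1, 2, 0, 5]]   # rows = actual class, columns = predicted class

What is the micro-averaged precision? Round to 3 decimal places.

0.640

Micro-averaging pools counts across classes: ΣTP=32, ΣFP=18, ΣFN=18.
Micro-precision = TP/(TP+FP) on pooled counts = 0.640 (equals overall accuracy in single-label multiclass).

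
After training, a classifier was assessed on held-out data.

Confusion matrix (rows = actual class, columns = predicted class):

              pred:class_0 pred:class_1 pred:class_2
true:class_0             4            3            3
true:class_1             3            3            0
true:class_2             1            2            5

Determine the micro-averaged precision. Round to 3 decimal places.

Micro-averaging pools counts across classes: ΣTP=12, ΣFP=12, ΣFN=12.
Micro-precision = TP/(TP+FP) on pooled counts = 0.500 (equals overall accuracy in single-label multiclass).

0.500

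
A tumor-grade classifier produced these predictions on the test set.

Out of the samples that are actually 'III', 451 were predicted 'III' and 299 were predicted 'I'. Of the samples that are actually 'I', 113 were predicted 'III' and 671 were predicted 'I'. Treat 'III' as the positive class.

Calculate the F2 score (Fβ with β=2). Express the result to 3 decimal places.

0.633

Fβ = (1+β²)·TP / ((1+β²)·TP + β²·FN + FP), with β²=4
= 5·451 / (5·451 + 4·299 + 113) = 0.633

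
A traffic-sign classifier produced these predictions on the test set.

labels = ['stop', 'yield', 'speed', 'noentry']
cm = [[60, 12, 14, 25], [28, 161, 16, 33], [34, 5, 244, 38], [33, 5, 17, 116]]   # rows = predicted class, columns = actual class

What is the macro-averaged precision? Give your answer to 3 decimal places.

0.664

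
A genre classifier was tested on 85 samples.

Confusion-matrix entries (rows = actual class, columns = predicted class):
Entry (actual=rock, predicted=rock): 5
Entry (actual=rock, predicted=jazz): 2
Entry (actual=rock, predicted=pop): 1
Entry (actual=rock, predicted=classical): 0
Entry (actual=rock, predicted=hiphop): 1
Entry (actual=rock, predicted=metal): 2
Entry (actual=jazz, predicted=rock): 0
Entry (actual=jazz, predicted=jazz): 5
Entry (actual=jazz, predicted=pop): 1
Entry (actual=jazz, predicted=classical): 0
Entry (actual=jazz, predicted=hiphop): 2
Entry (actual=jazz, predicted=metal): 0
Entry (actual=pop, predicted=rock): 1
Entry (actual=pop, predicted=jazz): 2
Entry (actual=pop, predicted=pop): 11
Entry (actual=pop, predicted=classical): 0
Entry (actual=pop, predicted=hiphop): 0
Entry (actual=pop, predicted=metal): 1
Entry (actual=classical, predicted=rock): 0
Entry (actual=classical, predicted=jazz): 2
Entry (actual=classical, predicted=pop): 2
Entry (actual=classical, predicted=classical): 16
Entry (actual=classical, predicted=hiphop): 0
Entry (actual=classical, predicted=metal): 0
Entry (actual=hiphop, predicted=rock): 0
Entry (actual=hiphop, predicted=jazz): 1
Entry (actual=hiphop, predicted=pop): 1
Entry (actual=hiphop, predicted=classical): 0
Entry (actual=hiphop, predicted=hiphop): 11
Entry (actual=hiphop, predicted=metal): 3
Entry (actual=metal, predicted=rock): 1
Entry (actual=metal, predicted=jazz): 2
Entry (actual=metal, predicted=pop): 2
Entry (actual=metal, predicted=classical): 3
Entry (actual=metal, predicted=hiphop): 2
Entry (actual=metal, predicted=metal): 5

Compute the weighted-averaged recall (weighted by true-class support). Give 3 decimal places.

0.624

Per-class recall (TP/(TP+FN)):
  rock: TP=5, FN=2+1+0+1+2=6 → 5/11 = 0.4545
  jazz: TP=5, FN=0+1+0+2+0=3 → 5/8 = 0.6250
  pop: TP=11, FN=1+2+0+0+1=4 → 11/15 = 0.7333
  classical: TP=16, FN=0+2+2+0+0=4 → 16/20 = 0.8000
  hiphop: TP=11, FN=0+1+1+0+3=5 → 11/16 = 0.6875
  metal: TP=5, FN=1+2+2+3+2=10 → 5/15 = 0.3333
Weighted-recall = Σ (supportᵢ/N)·recallᵢ with N=85: (11/85)·0.4545 + (8/85)·0.6250 + (15/85)·0.7333 + (20/85)·0.8000 + (16/85)·0.6875 + (15/85)·0.3333 = 0.624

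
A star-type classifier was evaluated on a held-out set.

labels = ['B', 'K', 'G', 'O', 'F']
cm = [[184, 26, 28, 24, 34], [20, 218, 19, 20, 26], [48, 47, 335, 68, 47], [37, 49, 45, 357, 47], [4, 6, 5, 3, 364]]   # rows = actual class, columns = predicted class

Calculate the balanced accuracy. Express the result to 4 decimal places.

Balanced accuracy = mean of per-class recall.
  B: recall = 184/296 = 0.62162
  K: recall = 218/303 = 0.71947
  G: recall = 335/545 = 0.61468
  O: recall = 357/535 = 0.66729
  F: recall = 364/382 = 0.95288
Mean = (0.62162 + 0.71947 + 0.61468 + 0.66729 + 0.95288) / 5 = 0.7152

0.7152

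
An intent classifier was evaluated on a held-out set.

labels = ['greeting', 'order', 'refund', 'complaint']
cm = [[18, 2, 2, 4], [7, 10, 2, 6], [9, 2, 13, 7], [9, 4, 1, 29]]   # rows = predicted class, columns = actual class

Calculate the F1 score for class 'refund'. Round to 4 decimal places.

0.5306

Treat 'refund' as positive and all other classes as negative.
F1 score = 2·TP/(2·TP+FP+FN).
refund: TP=13, FP=9+2+7=18, FN=2+2+1=5 → 26/49 = 0.53061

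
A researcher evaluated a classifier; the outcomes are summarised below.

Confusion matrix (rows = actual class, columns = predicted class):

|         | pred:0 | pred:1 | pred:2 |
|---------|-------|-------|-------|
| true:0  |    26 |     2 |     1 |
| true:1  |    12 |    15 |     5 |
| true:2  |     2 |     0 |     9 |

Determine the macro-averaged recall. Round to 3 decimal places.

0.728

Per-class recall (TP/(TP+FN)):
  0: TP=26, FN=2+1=3 → 26/29 = 0.8966
  1: TP=15, FN=12+5=17 → 15/32 = 0.4688
  2: TP=9, FN=2+0=2 → 9/11 = 0.8182
Macro-recall = mean = (0.8966 + 0.4688 + 0.8182) / 3 = 0.728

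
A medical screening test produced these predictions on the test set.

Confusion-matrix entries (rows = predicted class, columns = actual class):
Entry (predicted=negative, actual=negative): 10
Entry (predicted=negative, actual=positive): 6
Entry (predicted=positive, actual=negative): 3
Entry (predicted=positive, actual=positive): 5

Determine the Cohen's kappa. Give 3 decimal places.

0.229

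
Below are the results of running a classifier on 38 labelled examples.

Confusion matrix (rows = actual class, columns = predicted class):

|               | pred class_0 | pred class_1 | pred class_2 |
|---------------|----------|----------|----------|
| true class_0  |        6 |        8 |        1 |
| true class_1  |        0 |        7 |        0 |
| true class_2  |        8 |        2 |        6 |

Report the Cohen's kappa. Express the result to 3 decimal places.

0.280

Observed agreement pₒ = trace/N = 19/38 = 0.5000
Expected agreement pₑ = Σ (rowᵢ·colᵢ)/N² = (15·14 + 7·17 + 16·7)/38² = 0.3054
κ = (pₒ − pₑ)/(1 − pₑ) = (0.5000 − 0.3054)/(1 − 0.3054) = 0.280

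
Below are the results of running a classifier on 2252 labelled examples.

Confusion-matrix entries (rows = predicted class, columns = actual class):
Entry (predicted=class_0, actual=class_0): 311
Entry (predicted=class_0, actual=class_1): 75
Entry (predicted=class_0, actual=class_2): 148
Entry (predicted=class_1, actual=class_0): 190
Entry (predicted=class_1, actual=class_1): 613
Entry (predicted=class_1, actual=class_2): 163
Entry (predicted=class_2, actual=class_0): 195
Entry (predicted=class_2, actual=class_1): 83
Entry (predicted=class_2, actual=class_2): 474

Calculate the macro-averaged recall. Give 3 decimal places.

0.615

Per-class recall (TP/(TP+FN)):
  class_0: TP=311, FN=190+195=385 → 311/696 = 0.4468
  class_1: TP=613, FN=75+83=158 → 613/771 = 0.7951
  class_2: TP=474, FN=148+163=311 → 474/785 = 0.6038
Macro-recall = mean = (0.4468 + 0.7951 + 0.6038) / 3 = 0.615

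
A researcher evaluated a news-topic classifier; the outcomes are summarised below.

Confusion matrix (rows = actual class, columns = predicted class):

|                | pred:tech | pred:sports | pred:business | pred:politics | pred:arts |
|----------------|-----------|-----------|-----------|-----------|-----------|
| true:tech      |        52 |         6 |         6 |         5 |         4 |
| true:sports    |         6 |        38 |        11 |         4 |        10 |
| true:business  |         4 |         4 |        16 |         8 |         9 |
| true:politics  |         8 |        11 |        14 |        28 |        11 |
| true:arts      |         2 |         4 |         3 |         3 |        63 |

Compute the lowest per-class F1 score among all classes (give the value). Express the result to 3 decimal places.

0.352

Per-class F1 score (2·TP/(2·TP+FP+FN)):
  tech: TP=52, FP=6+4+8+2=20, FN=6+6+5+4=21 → 104/145 = 0.7172
  sports: TP=38, FP=6+4+11+4=25, FN=6+11+4+10=31 → 76/132 = 0.5758
  business: TP=16, FP=6+11+14+3=34, FN=4+4+8+9=25 → 32/91 = 0.3516
  politics: TP=28, FP=5+4+8+3=20, FN=8+11+14+11=44 → 56/120 = 0.4667
  arts: TP=63, FP=4+10+9+11=34, FN=2+4+3+3=12 → 126/172 = 0.7326
Lowest is class 'business' with F1 score = 0.352.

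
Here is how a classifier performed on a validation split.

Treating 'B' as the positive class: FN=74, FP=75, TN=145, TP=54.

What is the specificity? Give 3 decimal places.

0.659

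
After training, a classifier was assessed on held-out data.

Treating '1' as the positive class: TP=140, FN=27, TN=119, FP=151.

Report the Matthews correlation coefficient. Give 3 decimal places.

0.287

MCC = (TP·TN − FP·FN) / √((TP+FP)(TP+FN)(TN+FP)(TN+FN))
Numerator = 140·119 − 151·27 = 12583
Denominator = √(291·167·270·146) = √1915693740 = 43768.6388
MCC = 12583 / 43768.6388 = 0.287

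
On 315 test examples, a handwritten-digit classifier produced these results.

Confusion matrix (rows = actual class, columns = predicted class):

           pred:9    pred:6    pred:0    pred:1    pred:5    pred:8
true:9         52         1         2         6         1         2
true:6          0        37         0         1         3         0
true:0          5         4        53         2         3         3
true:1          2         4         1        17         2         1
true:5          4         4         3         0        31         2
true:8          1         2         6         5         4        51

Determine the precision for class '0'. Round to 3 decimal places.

precision = TP/(TP+FP).
0: TP=53, FP=2+0+1+3+6=12 → 53/65 = 0.8154

0.815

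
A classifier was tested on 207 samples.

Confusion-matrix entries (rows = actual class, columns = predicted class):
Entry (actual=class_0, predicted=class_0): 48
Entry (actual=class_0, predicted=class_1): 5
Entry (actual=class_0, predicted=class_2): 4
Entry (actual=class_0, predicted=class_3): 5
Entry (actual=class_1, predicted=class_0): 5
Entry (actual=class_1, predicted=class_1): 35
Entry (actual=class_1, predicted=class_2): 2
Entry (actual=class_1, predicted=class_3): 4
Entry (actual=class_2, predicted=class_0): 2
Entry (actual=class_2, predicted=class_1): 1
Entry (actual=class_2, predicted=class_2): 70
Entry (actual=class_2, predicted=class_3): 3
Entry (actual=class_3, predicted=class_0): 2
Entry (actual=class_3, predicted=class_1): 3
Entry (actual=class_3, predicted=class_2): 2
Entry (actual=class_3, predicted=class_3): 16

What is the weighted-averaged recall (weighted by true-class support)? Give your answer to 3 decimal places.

0.816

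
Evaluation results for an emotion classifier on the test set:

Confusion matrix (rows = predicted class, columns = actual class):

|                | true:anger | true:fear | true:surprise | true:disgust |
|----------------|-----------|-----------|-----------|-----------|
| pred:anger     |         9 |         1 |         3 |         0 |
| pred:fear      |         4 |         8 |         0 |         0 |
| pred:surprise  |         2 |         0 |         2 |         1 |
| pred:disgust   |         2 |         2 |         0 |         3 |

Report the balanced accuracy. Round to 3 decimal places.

Balanced accuracy = mean of per-class recall.
  anger: recall = 9/17 = 0.5294
  fear: recall = 8/11 = 0.7273
  surprise: recall = 2/5 = 0.4000
  disgust: recall = 3/4 = 0.7500
Mean = (0.5294 + 0.7273 + 0.4000 + 0.7500) / 4 = 0.602

0.602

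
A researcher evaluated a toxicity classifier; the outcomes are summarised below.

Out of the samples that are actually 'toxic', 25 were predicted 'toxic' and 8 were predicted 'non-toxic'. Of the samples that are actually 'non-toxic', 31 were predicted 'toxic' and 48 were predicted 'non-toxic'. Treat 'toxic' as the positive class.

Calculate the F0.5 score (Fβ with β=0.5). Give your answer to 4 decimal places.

0.4864

Fβ = (1+β²)·TP / ((1+β²)·TP + β²·FN + FP), with β²=1/4
= 1.25·25 / (1.25·25 + 0.25·8 + 31) = 0.4864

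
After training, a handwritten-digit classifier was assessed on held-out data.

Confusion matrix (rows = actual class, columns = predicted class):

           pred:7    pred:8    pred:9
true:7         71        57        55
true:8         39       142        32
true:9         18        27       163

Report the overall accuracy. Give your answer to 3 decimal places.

0.623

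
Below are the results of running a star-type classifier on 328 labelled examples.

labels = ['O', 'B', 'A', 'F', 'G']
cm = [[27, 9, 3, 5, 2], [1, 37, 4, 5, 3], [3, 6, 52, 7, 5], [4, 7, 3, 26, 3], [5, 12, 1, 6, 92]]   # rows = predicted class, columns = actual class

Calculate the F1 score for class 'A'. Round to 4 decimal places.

Treat 'A' as positive and all other classes as negative.
F1 score = 2·TP/(2·TP+FP+FN).
A: TP=52, FP=3+6+7+5=21, FN=3+4+3+1=11 → 104/136 = 0.76471

0.7647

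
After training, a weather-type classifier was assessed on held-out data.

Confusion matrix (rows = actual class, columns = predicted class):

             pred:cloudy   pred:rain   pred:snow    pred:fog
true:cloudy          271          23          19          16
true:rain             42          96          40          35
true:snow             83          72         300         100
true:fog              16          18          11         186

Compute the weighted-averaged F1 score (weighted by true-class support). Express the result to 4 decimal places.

0.6392

Per-class F1 score (2·TP/(2·TP+FP+FN)):
  cloudy: TP=271, FP=42+83+16=141, FN=23+19+16=58 → 542/741 = 0.73144
  rain: TP=96, FP=23+72+18=113, FN=42+40+35=117 → 192/422 = 0.45498
  snow: TP=300, FP=19+40+11=70, FN=83+72+100=255 → 600/925 = 0.64865
  fog: TP=186, FP=16+35+100=151, FN=16+18+11=45 → 372/568 = 0.65493
Weighted-F1 score = Σ (supportᵢ/N)·F1 scoreᵢ with N=1328: (329/1328)·0.73144 + (213/1328)·0.45498 + (555/1328)·0.64865 + (231/1328)·0.65493 = 0.6392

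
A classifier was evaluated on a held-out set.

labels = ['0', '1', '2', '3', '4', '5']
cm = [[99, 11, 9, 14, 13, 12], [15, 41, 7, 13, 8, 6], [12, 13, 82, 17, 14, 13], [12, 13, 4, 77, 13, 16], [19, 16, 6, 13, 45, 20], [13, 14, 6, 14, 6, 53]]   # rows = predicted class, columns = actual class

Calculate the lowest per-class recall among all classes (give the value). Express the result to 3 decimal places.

0.380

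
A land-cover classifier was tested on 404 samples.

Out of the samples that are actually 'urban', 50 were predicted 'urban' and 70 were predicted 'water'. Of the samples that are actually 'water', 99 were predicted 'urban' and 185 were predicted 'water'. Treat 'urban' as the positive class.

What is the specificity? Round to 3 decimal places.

Specificity = TN/(TN+FP) = 185/(185+99) = 0.651

0.651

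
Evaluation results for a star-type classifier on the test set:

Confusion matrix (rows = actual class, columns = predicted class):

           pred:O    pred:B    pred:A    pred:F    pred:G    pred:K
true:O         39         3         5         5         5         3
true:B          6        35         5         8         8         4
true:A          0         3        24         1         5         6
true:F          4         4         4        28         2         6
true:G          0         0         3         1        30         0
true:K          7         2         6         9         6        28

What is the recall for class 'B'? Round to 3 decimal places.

0.530

Take TP from the diagonal, FP from the rest of the 'B' prediction marginal, FN from the rest of the 'B' actual marginal.
recall = TP/(TP+FN).
B: TP=35, FN=6+5+8+8+4=31 → 35/66 = 0.5303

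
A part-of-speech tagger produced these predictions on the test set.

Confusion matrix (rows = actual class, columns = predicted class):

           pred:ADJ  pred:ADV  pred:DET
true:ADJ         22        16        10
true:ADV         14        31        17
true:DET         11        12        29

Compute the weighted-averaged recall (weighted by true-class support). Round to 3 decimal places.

Per-class recall (TP/(TP+FN)):
  ADJ: TP=22, FN=16+10=26 → 22/48 = 0.4583
  ADV: TP=31, FN=14+17=31 → 31/62 = 0.5000
  DET: TP=29, FN=11+12=23 → 29/52 = 0.5577
Weighted-recall = Σ (supportᵢ/N)·recallᵢ with N=162: (48/162)·0.4583 + (62/162)·0.5000 + (52/162)·0.5577 = 0.506

0.506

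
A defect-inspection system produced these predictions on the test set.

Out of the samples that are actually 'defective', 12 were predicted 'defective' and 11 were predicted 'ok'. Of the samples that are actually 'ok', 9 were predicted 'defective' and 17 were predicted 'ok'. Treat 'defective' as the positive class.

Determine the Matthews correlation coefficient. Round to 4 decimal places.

0.1771

MCC = (TP·TN − FP·FN) / √((TP+FP)(TP+FN)(TN+FP)(TN+FN))
Numerator = 12·17 − 9·11 = 105
Denominator = √(21·23·26·28) = √351624 = 592.9789
MCC = 105 / 592.9789 = 0.1771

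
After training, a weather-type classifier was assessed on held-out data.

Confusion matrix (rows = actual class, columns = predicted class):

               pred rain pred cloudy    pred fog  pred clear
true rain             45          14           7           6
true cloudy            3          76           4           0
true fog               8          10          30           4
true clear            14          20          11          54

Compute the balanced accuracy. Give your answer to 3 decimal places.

Balanced accuracy = mean of per-class recall.
  rain: recall = 45/72 = 0.6250
  cloudy: recall = 76/83 = 0.9157
  fog: recall = 30/52 = 0.5769
  clear: recall = 54/99 = 0.5455
Mean = (0.6250 + 0.9157 + 0.5769 + 0.5455) / 4 = 0.666

0.666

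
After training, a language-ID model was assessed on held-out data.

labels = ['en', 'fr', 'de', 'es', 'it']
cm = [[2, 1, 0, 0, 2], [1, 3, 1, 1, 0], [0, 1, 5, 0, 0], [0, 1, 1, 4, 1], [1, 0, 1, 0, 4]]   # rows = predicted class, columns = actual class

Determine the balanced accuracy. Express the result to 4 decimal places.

Balanced accuracy = mean of per-class recall.
  en: recall = 2/4 = 0.50000
  fr: recall = 3/6 = 0.50000
  de: recall = 5/8 = 0.62500
  es: recall = 4/5 = 0.80000
  it: recall = 4/7 = 0.57143
Mean = (0.50000 + 0.50000 + 0.62500 + 0.80000 + 0.57143) / 5 = 0.5993

0.5993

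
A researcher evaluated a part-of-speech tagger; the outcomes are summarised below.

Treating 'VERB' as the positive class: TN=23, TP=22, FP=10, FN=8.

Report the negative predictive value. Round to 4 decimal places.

NPV = TN/(TN+FN) = 23/(23+8) = 0.7419

0.7419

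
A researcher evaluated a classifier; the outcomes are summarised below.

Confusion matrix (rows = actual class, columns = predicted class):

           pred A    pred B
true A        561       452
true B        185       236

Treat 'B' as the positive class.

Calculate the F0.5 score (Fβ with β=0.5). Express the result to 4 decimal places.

0.3719

Fβ = (1+β²)·TP / ((1+β²)·TP + β²·FN + FP), with β²=1/4
= 1.25·236 / (1.25·236 + 0.25·185 + 452) = 0.3719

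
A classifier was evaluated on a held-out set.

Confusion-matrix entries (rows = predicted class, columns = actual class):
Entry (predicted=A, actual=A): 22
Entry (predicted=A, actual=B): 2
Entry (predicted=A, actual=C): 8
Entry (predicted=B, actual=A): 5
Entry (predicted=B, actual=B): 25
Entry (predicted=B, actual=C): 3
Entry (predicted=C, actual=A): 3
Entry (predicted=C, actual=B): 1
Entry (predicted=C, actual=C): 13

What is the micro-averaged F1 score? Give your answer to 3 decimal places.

Micro-averaging pools counts across classes: ΣTP=60, ΣFP=22, ΣFN=22.
Micro-F1 score = 2·TP/(2·TP+FP+FN) on pooled counts = 0.732 (equals overall accuracy in single-label multiclass).

0.732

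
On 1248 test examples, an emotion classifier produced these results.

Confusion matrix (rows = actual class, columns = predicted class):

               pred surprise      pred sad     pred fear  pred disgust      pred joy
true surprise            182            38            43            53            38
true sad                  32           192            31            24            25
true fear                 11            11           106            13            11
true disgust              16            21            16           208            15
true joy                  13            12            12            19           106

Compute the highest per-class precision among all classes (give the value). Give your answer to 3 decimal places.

0.717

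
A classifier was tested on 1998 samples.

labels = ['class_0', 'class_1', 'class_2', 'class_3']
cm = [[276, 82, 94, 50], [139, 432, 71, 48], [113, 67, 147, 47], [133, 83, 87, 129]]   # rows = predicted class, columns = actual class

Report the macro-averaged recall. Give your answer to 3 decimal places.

Per-class recall (TP/(TP+FN)):
  class_0: TP=276, FN=139+113+133=385 → 276/661 = 0.4175
  class_1: TP=432, FN=82+67+83=232 → 432/664 = 0.6506
  class_2: TP=147, FN=94+71+87=252 → 147/399 = 0.3684
  class_3: TP=129, FN=50+48+47=145 → 129/274 = 0.4708
Macro-recall = mean = (0.4175 + 0.6506 + 0.3684 + 0.4708) / 4 = 0.477

0.477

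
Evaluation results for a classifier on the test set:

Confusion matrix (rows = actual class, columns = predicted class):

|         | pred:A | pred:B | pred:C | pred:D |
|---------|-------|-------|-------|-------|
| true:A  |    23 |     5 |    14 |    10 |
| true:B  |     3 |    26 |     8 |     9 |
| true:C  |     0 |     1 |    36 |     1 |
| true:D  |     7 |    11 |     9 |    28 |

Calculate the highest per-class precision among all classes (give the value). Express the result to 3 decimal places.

0.697

Per-class precision (TP/(TP+FP)):
  A: TP=23, FP=3+0+7=10 → 23/33 = 0.6970
  B: TP=26, FP=5+1+11=17 → 26/43 = 0.6047
  C: TP=36, FP=14+8+9=31 → 36/67 = 0.5373
  D: TP=28, FP=10+9+1=20 → 28/48 = 0.5833
Highest is class 'A' with precision = 0.697.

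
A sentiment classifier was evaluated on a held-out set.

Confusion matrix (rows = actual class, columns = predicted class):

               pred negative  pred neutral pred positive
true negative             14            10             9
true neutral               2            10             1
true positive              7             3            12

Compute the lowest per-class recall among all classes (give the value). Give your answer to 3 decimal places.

0.424

Per-class recall (TP/(TP+FN)):
  negative: TP=14, FN=10+9=19 → 14/33 = 0.4242
  neutral: TP=10, FN=2+1=3 → 10/13 = 0.7692
  positive: TP=12, FN=7+3=10 → 12/22 = 0.5455
Lowest is class 'negative' with recall = 0.424.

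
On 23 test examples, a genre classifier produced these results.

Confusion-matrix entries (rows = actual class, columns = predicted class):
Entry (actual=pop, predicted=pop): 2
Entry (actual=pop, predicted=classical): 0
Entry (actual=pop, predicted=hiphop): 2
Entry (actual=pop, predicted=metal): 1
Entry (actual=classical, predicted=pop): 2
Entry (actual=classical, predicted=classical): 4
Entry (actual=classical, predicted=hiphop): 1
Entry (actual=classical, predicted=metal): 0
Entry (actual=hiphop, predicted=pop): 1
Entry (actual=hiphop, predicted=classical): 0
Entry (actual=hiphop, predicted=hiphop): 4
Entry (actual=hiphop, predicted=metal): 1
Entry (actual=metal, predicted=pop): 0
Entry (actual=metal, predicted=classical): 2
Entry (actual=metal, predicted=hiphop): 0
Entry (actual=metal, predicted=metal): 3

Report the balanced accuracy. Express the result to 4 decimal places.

Balanced accuracy = mean of per-class recall.
  pop: recall = 2/5 = 0.40000
  classical: recall = 4/7 = 0.57143
  hiphop: recall = 4/6 = 0.66667
  metal: recall = 3/5 = 0.60000
Mean = (0.40000 + 0.57143 + 0.66667 + 0.60000) / 4 = 0.5595

0.5595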